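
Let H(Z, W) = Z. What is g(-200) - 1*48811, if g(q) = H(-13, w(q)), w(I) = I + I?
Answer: -48824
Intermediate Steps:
w(I) = 2*I
g(q) = -13
g(-200) - 1*48811 = -13 - 1*48811 = -13 - 48811 = -48824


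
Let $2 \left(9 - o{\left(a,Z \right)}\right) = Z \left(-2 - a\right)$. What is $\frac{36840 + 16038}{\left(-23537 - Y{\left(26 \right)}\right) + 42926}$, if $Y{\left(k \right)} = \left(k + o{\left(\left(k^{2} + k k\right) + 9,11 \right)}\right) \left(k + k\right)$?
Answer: $- \frac{17626}{124083} \approx -0.14205$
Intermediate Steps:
$o{\left(a,Z \right)} = 9 - \frac{Z \left(-2 - a\right)}{2}$
$Y{\left(k \right)} = 2 k \left(\frac{139}{2} + k + 11 k^{2}\right)$ ($Y{\left(k \right)} = \left(k + \left(9 + 11 + \frac{1}{2} \cdot 11 \left(\left(k^{2} + k k\right) + 9\right)\right)\right) \left(k + k\right) = \left(k + \left(9 + 11 + \frac{1}{2} \cdot 11 \left(\left(k^{2} + k^{2}\right) + 9\right)\right)\right) 2 k = \left(k + \left(9 + 11 + \frac{1}{2} \cdot 11 \left(2 k^{2} + 9\right)\right)\right) 2 k = \left(k + \left(9 + 11 + \frac{1}{2} \cdot 11 \left(9 + 2 k^{2}\right)\right)\right) 2 k = \left(k + \left(9 + 11 + \left(\frac{99}{2} + 11 k^{2}\right)\right)\right) 2 k = \left(k + \left(\frac{139}{2} + 11 k^{2}\right)\right) 2 k = \left(\frac{139}{2} + k + 11 k^{2}\right) 2 k = 2 k \left(\frac{139}{2} + k + 11 k^{2}\right)$)
$\frac{36840 + 16038}{\left(-23537 - Y{\left(26 \right)}\right) + 42926} = \frac{36840 + 16038}{\left(-23537 - 26 \left(139 + 2 \cdot 26 + 22 \cdot 26^{2}\right)\right) + 42926} = \frac{52878}{\left(-23537 - 26 \left(139 + 52 + 22 \cdot 676\right)\right) + 42926} = \frac{52878}{\left(-23537 - 26 \left(139 + 52 + 14872\right)\right) + 42926} = \frac{52878}{\left(-23537 - 26 \cdot 15063\right) + 42926} = \frac{52878}{\left(-23537 - 391638\right) + 42926} = \frac{52878}{-415175 + 42926} = \frac{52878}{-372249} = 52878 \left(- \frac{1}{372249}\right) = - \frac{17626}{124083}$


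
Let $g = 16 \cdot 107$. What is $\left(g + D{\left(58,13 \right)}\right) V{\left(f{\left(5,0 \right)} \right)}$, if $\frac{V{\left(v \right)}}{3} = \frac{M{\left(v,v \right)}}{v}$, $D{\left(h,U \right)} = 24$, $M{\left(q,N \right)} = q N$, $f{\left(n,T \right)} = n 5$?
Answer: $130200$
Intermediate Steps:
$f{\left(n,T \right)} = 5 n$
$M{\left(q,N \right)} = N q$
$V{\left(v \right)} = 3 v$ ($V{\left(v \right)} = 3 \frac{v v}{v} = 3 \frac{v^{2}}{v} = 3 v$)
$g = 1712$
$\left(g + D{\left(58,13 \right)}\right) V{\left(f{\left(5,0 \right)} \right)} = \left(1712 + 24\right) 3 \cdot 5 \cdot 5 = 1736 \cdot 3 \cdot 25 = 1736 \cdot 75 = 130200$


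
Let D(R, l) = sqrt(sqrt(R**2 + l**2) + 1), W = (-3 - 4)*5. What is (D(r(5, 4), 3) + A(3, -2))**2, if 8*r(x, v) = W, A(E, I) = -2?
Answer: (8 - sqrt(2)*sqrt(8 + sqrt(1801)))**2/16 ≈ 0.26105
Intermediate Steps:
W = -35 (W = -7*5 = -35)
r(x, v) = -35/8 (r(x, v) = (1/8)*(-35) = -35/8)
D(R, l) = sqrt(1 + sqrt(R**2 + l**2))
(D(r(5, 4), 3) + A(3, -2))**2 = (sqrt(1 + sqrt((-35/8)**2 + 3**2)) - 2)**2 = (sqrt(1 + sqrt(1225/64 + 9)) - 2)**2 = (sqrt(1 + sqrt(1801/64)) - 2)**2 = (sqrt(1 + sqrt(1801)/8) - 2)**2 = (-2 + sqrt(1 + sqrt(1801)/8))**2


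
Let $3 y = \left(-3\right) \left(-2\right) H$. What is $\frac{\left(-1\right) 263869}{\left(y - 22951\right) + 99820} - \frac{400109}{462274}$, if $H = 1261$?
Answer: $- \frac{153744831725}{36700395134} \approx -4.1892$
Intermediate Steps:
$y = 2522$ ($y = \frac{\left(-3\right) \left(-2\right) 1261}{3} = \frac{6 \cdot 1261}{3} = \frac{1}{3} \cdot 7566 = 2522$)
$\frac{\left(-1\right) 263869}{\left(y - 22951\right) + 99820} - \frac{400109}{462274} = \frac{\left(-1\right) 263869}{\left(2522 - 22951\right) + 99820} - \frac{400109}{462274} = - \frac{263869}{-20429 + 99820} - \frac{400109}{462274} = - \frac{263869}{79391} - \frac{400109}{462274} = - \frac{153744831725}{36700395134}$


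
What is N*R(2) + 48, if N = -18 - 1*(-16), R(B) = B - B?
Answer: 48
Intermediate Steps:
R(B) = 0
N = -2 (N = -18 + 16 = -2)
N*R(2) + 48 = -2*0 + 48 = 0 + 48 = 48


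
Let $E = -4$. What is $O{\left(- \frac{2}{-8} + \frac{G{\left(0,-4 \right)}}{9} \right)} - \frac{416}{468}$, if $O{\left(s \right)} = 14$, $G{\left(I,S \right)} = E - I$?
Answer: $\frac{118}{9} \approx 13.111$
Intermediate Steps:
$G{\left(I,S \right)} = -4 - I$
$O{\left(- \frac{2}{-8} + \frac{G{\left(0,-4 \right)}}{9} \right)} - \frac{416}{468} = 14 - \frac{416}{468} = 14 - 416 \cdot \frac{1}{468} = 14 - \frac{8}{9} = \frac{118}{9}$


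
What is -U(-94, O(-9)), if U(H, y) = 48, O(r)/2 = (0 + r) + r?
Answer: -48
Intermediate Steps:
O(r) = 4*r (O(r) = 2*((0 + r) + r) = 2*(r + r) = 2*(2*r) = 4*r)
-U(-94, O(-9)) = -1*48 = -48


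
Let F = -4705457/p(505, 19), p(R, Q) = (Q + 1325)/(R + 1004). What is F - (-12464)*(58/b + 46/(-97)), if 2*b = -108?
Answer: -6221409318109/1173312 ≈ -5.3024e+6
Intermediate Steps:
b = -54 (b = (1/2)*(-108) = -54)
p(R, Q) = (1325 + Q)/(1004 + R)
F = -2366844871/448 (F = -4705457*(1004 + 505)/(1325 + 19) = -4705457/(1344/1509) = -4705457/((1/1509)*1344) = -4705457/448/503 = -4705457*503/448 = -2366844871/448 ≈ -5.2831e+6)
F - (-12464)*(58/b + 46/(-97)) = -2366844871/448 - (-12464)*(58/(-54) + 46/(-97)) = -2366844871/448 - (-12464)*(58*(-1/54) + 46*(-1/97)) = -2366844871/448 - (-12464)*(-29/27 - 46/97) = -2366844871/448 - (-12464)*(-4055)/2619 = -2366844871/448 - 1*50541520/2619 = -2366844871/448 - 50541520/2619 = -6221409318109/1173312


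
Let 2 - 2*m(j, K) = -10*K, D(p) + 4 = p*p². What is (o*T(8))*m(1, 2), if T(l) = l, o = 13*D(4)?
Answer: 68640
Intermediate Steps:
D(p) = -4 + p³ (D(p) = -4 + p*p² = -4 + p³)
m(j, K) = 1 + 5*K (m(j, K) = 1 - (-5)*K = 1 + 5*K)
o = 780 (o = 13*(-4 + 4³) = 13*(-4 + 64) = 13*60 = 780)
(o*T(8))*m(1, 2) = (780*8)*(1 + 5*2) = 6240*(1 + 10) = 6240*11 = 68640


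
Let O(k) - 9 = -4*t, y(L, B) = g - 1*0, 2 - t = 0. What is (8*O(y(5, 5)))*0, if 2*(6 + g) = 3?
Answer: 0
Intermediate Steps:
g = -9/2 (g = -6 + (½)*3 = -6 + 3/2 = -9/2 ≈ -4.5000)
t = 2 (t = 2 - 1*0 = 2 + 0 = 2)
y(L, B) = -9/2 (y(L, B) = -9/2 - 1*0 = -9/2 + 0 = -9/2)
O(k) = 1 (O(k) = 9 - 4*2 = 9 - 8 = 1)
(8*O(y(5, 5)))*0 = (8*1)*0 = 8*0 = 0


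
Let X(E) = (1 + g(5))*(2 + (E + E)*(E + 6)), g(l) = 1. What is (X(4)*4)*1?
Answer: 656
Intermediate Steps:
X(E) = 4 + 4*E*(6 + E) (X(E) = (1 + 1)*(2 + (E + E)*(E + 6)) = 2*(2 + (2*E)*(6 + E)) = 2*(2 + 2*E*(6 + E)) = 4 + 4*E*(6 + E))
(X(4)*4)*1 = ((4 + 4*4² + 24*4)*4)*1 = ((4 + 4*16 + 96)*4)*1 = ((4 + 64 + 96)*4)*1 = (164*4)*1 = 656*1 = 656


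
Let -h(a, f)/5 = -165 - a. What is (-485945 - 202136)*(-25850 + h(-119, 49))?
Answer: 17628635220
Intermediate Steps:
h(a, f) = 825 + 5*a (h(a, f) = -5*(-165 - a) = 825 + 5*a)
(-485945 - 202136)*(-25850 + h(-119, 49)) = (-485945 - 202136)*(-25850 + (825 + 5*(-119))) = -688081*(-25850 + (825 - 595)) = -688081*(-25850 + 230) = -688081*(-25620) = 17628635220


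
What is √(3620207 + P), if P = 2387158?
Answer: 9*√74165 ≈ 2451.0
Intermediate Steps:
√(3620207 + P) = √(3620207 + 2387158) = √6007365 = 9*√74165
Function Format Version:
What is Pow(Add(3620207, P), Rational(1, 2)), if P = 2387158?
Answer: Mul(9, Pow(74165, Rational(1, 2))) ≈ 2451.0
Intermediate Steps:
Pow(Add(3620207, P), Rational(1, 2)) = Pow(Add(3620207, 2387158), Rational(1, 2)) = Pow(6007365, Rational(1, 2)) = Mul(9, Pow(74165, Rational(1, 2)))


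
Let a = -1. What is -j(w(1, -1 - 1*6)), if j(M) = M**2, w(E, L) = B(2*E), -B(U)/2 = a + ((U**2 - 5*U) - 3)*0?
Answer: -4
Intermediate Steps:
B(U) = 2 (B(U) = -2*(-1 + ((U**2 - 5*U) - 3)*0) = -2*(-1 + (-3 + U**2 - 5*U)*0) = -2*(-1 + 0) = -2*(-1) = 2)
w(E, L) = 2
-j(w(1, -1 - 1*6)) = -1*2**2 = -1*4 = -4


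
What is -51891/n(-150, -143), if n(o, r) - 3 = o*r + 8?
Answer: -51891/21461 ≈ -2.4179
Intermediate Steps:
n(o, r) = 11 + o*r (n(o, r) = 3 + (o*r + 8) = 3 + (8 + o*r) = 11 + o*r)
-51891/n(-150, -143) = -51891/(11 - 150*(-143)) = -51891/(11 + 21450) = -51891/21461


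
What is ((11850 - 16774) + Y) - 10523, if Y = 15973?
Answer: 526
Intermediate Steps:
((11850 - 16774) + Y) - 10523 = ((11850 - 16774) + 15973) - 10523 = (-4924 + 15973) - 10523 = 11049 - 10523 = 526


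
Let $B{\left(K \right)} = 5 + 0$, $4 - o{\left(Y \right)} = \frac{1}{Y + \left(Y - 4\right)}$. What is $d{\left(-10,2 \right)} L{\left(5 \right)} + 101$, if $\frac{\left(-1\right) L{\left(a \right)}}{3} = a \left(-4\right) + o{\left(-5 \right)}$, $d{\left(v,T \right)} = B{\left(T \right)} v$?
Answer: $- \frac{16018}{7} \approx -2288.3$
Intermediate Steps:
$o{\left(Y \right)} = 4 - \frac{1}{-4 + 2 Y}$ ($o{\left(Y \right)} = 4 - \frac{1}{Y + \left(Y - 4\right)} = 4 - \frac{1}{Y + \left(-4 + Y\right)} = 4 - \frac{1}{-4 + 2 Y}$)
$B{\left(K \right)} = 5$
$d{\left(v,T \right)} = 5 v$
$L{\left(a \right)} = - \frac{171}{14} + 12 a$ ($L{\left(a \right)} = - 3 \left(a \left(-4\right) + \frac{-17 + 8 \left(-5\right)}{2 \left(-2 - 5\right)}\right) = - 3 \left(- 4 a + \frac{-17 - 40}{2 \left(-7\right)}\right) = - 3 \left(- 4 a + \frac{1}{2} \left(- \frac{1}{7}\right) \left(-57\right)\right) = - 3 \left(- 4 a + \frac{57}{14}\right) = - 3 \left(\frac{57}{14} - 4 a\right) = - \frac{171}{14} + 12 a$)
$d{\left(-10,2 \right)} L{\left(5 \right)} + 101 = 5 \left(-10\right) \left(- \frac{171}{14} + 12 \cdot 5\right) + 101 = - 50 \left(- \frac{171}{14} + 60\right) + 101 = \left(-50\right) \frac{669}{14} + 101 = - \frac{16725}{7} + 101 = - \frac{16018}{7}$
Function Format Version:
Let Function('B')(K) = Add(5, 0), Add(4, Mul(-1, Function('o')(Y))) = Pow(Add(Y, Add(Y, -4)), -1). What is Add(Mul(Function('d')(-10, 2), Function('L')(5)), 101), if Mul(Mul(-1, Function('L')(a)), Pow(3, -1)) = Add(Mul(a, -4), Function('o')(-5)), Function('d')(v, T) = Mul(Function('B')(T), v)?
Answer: Rational(-16018, 7) ≈ -2288.3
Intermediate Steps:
Function('o')(Y) = Add(4, Mul(-1, Pow(Add(-4, Mul(2, Y)), -1))) (Function('o')(Y) = Add(4, Mul(-1, Pow(Add(Y, Add(Y, -4)), -1))) = Add(4, Mul(-1, Pow(Add(Y, Add(-4, Y)), -1))) = Add(4, Mul(-1, Pow(Add(-4, Mul(2, Y)), -1))))
Function('B')(K) = 5
Function('d')(v, T) = Mul(5, v)
Function('L')(a) = Add(Rational(-171, 14), Mul(12, a)) (Function('L')(a) = Mul(-3, Add(Mul(a, -4), Mul(Rational(1, 2), Pow(Add(-2, -5), -1), Add(-17, Mul(8, -5))))) = Mul(-3, Add(Mul(-4, a), Mul(Rational(1, 2), Pow(-7, -1), Add(-17, -40)))) = Mul(-3, Add(Mul(-4, a), Mul(Rational(1, 2), Rational(-1, 7), -57))) = Mul(-3, Add(Mul(-4, a), Rational(57, 14))) = Mul(-3, Add(Rational(57, 14), Mul(-4, a))) = Add(Rational(-171, 14), Mul(12, a)))
Add(Mul(Function('d')(-10, 2), Function('L')(5)), 101) = Add(Mul(Mul(5, -10), Add(Rational(-171, 14), Mul(12, 5))), 101) = Add(Mul(-50, Add(Rational(-171, 14), 60)), 101) = Add(Mul(-50, Rational(669, 14)), 101) = Add(Rational(-16725, 7), 101) = Rational(-16018, 7)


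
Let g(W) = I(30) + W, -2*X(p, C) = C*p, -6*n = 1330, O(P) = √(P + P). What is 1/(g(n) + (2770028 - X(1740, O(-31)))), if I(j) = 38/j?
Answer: 3846955/10655390373358 - 3625*I*√62/31966171120074 ≈ 3.6103e-7 - 8.9292e-10*I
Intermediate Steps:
O(P) = √2*√P (O(P) = √(2*P) = √2*√P)
n = -665/3 (n = -⅙*1330 = -665/3 ≈ -221.67)
X(p, C) = -C*p/2
g(W) = 19/15 + W (g(W) = 38/30 + W = 38*(1/30) + W = 19/15 + W)
1/(g(n) + (2770028 - X(1740, O(-31)))) = 1/((19/15 - 665/3) + (2770028 - (-1)*√2*√(-31)*1740/2)) = 1/(-1102/5 + (2770028 - (-1)*√2*(I*√31)*1740/2)) = 1/(-1102/5 + (2770028 - (-1)*I*√62*1740/2)) = 1/(-1102/5 + (2770028 - (-870)*I*√62)) = 1/(-1102/5 + (2770028 + 870*I*√62)) = 1/(13849038/5 + 870*I*√62)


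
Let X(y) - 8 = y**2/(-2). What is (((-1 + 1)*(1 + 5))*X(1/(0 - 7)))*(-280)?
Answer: 0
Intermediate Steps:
X(y) = 8 - y**2/2 (X(y) = 8 + y**2/(-2) = 8 + y**2*(-1/2) = 8 - y**2/2)
(((-1 + 1)*(1 + 5))*X(1/(0 - 7)))*(-280) = (((-1 + 1)*(1 + 5))*(8 - 1/(2*(0 - 7)**2)))*(-280) = ((0*6)*(8 - (1/(-7))**2/2))*(-280) = (0*(8 - (-1/7)**2/2))*(-280) = (0*(8 - 1/2*1/49))*(-280) = (0*(8 - 1/98))*(-280) = (0*(783/98))*(-280) = 0*(-280) = 0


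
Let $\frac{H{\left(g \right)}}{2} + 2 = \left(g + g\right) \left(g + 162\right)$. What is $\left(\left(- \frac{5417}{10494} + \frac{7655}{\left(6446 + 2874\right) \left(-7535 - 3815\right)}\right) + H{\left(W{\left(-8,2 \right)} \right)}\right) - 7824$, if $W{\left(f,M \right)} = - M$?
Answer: $- \frac{1011114811468957}{111007630800} \approx -9108.5$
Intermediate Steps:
$H{\left(g \right)} = -4 + 4 g \left(162 + g\right)$ ($H{\left(g \right)} = -4 + 2 \left(g + g\right) \left(g + 162\right) = -4 + 2 \cdot 2 g \left(162 + g\right) = -4 + 4 g \left(162 + g\right)$)
$\left(\left(- \frac{5417}{10494} + \frac{7655}{\left(6446 + 2874\right) \left(-7535 - 3815\right)}\right) + H{\left(W{\left(-8,2 \right)} \right)}\right) - 7824 = \left(\left(- \frac{5417}{10494} + \frac{7655}{\left(6446 + 2874\right) \left(-7535 - 3815\right)}\right) + \left(-4 + 4 \left(\left(-1\right) 2\right)^{2} + 648 \left(\left(-1\right) 2\right)\right)\right) - 7824 = \left(\left(\left(-5417\right) \frac{1}{10494} + \frac{7655}{9320 \left(-11350\right)}\right) + \left(-4 + 4 \left(-2\right)^{2} + 648 \left(-2\right)\right)\right) - 7824 = \left(\left(- \frac{5417}{10494} + \frac{7655}{-105782000}\right) - 1284\right) - 7824 = \left(\left(- \frac{5417}{10494} + 7655 \left(- \frac{1}{105782000}\right)\right) - 1284\right) - 7824 = \left(\left(- \frac{5417}{10494} - \frac{1531}{21156400}\right) - 1284\right) - 7824 = \left(- \frac{57310142557}{111007630800} - 1284\right) - 7824 = - \frac{142591108089757}{111007630800} - 7824 = - \frac{1011114811468957}{111007630800}$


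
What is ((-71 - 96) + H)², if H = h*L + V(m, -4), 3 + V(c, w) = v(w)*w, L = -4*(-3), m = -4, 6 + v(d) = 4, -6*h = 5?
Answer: 29584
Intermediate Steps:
h = -⅚ (h = -⅙*5 = -⅚ ≈ -0.83333)
v(d) = -2 (v(d) = -6 + 4 = -2)
L = 12
V(c, w) = -3 - 2*w
H = -5 (H = -⅚*12 + (-3 - 2*(-4)) = -10 + (-3 + 8) = -10 + 5 = -5)
((-71 - 96) + H)² = ((-71 - 96) - 5)² = (-167 - 5)² = (-172)² = 29584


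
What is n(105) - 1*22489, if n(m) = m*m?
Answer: -11464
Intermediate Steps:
n(m) = m²
n(105) - 1*22489 = 105² - 1*22489 = 11025 - 22489 = -11464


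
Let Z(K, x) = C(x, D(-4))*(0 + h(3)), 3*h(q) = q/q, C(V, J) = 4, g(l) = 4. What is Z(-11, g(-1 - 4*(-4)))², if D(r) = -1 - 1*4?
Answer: 16/9 ≈ 1.7778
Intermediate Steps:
D(r) = -5 (D(r) = -1 - 4 = -5)
h(q) = ⅓ (h(q) = (q/q)/3 = (⅓)*1 = ⅓)
Z(K, x) = 4/3 (Z(K, x) = 4*(0 + ⅓) = 4*(⅓) = 4/3)
Z(-11, g(-1 - 4*(-4)))² = (4/3)² = 16/9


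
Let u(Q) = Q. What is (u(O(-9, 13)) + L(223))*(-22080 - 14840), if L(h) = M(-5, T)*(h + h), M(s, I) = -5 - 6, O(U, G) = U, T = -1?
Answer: 181461800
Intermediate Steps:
M(s, I) = -11
L(h) = -22*h (L(h) = -11*(h + h) = -22*h)
(u(O(-9, 13)) + L(223))*(-22080 - 14840) = (-9 - 22*223)*(-22080 - 14840) = (-9 - 4906)*(-36920) = -4915*(-36920) = 181461800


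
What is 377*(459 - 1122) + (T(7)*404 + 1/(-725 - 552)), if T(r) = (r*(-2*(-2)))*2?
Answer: -290296580/1277 ≈ -2.2733e+5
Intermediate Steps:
T(r) = 8*r (T(r) = (r*4)*2 = (4*r)*2 = 8*r)
377*(459 - 1122) + (T(7)*404 + 1/(-725 - 552)) = 377*(459 - 1122) + ((8*7)*404 + 1/(-725 - 552)) = 377*(-663) + (56*404 + 1/(-1277)) = -249951 + (22624 - 1/1277) = -249951 + 28890847/1277 = -290296580/1277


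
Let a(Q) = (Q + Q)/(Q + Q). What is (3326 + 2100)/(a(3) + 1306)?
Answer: 5426/1307 ≈ 4.1515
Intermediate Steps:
a(Q) = 1 (a(Q) = (2*Q)/((2*Q)) = (2*Q)*(1/(2*Q)) = 1)
(3326 + 2100)/(a(3) + 1306) = (3326 + 2100)/(1 + 1306) = 5426/1307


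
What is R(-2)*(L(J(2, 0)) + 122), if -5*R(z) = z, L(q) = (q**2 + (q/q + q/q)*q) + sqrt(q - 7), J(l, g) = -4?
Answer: 52 + 2*I*sqrt(11)/5 ≈ 52.0 + 1.3267*I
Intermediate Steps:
L(q) = q**2 + sqrt(-7 + q) + 2*q (L(q) = (q**2 + (1 + 1)*q) + sqrt(-7 + q) = (q**2 + 2*q) + sqrt(-7 + q) = q**2 + sqrt(-7 + q) + 2*q)
R(z) = -z/5
R(-2)*(L(J(2, 0)) + 122) = (-1/5*(-2))*(((-4)**2 + sqrt(-7 - 4) + 2*(-4)) + 122) = 2*((16 + sqrt(-11) - 8) + 122)/5 = 2*((16 + I*sqrt(11) - 8) + 122)/5 = 2*((8 + I*sqrt(11)) + 122)/5 = 2*(130 + I*sqrt(11))/5 = 52 + 2*I*sqrt(11)/5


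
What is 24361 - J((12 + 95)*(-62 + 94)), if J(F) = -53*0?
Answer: 24361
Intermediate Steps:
J(F) = 0
24361 - J((12 + 95)*(-62 + 94)) = 24361 - 1*0 = 24361 + 0 = 24361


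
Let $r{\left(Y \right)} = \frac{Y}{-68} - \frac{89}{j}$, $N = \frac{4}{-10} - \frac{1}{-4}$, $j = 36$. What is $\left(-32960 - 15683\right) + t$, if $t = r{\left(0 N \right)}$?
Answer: $- \frac{1751237}{36} \approx -48646.0$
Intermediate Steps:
$N = - \frac{3}{20}$ ($N = 4 \left(- \frac{1}{10}\right) - - \frac{1}{4} = - \frac{2}{5} + \frac{1}{4} = - \frac{3}{20} \approx -0.15$)
$r{\left(Y \right)} = - \frac{89}{36} - \frac{Y}{68}$ ($r{\left(Y \right)} = \frac{Y}{-68} - \frac{89}{36} = Y \left(- \frac{1}{68}\right) - \frac{89}{36} = - \frac{Y}{68} - \frac{89}{36} = - \frac{89}{36} - \frac{Y}{68}$)
$t = - \frac{89}{36}$ ($t = - \frac{89}{36} - \frac{0 \left(- \frac{3}{20}\right)}{68} = - \frac{89}{36} - 0 = - \frac{89}{36} + 0 = - \frac{89}{36} \approx -2.4722$)
$\left(-32960 - 15683\right) + t = \left(-32960 - 15683\right) - \frac{89}{36} = -48643 - \frac{89}{36} = - \frac{1751237}{36}$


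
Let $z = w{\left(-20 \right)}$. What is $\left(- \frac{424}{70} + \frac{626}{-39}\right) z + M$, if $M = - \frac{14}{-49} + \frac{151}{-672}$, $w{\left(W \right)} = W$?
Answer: $\frac{3863317}{8736} \approx 442.23$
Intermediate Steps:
$z = -20$
$M = \frac{41}{672}$ ($M = \left(-14\right) \left(- \frac{1}{49}\right) + 151 \left(- \frac{1}{672}\right) = \frac{2}{7} - \frac{151}{672} = \frac{41}{672} \approx 0.061012$)
$\left(- \frac{424}{70} + \frac{626}{-39}\right) z + M = \left(- \frac{424}{70} + \frac{626}{-39}\right) \left(-20\right) + \frac{41}{672} = \left(\left(-424\right) \frac{1}{70} + 626 \left(- \frac{1}{39}\right)\right) \left(-20\right) + \frac{41}{672} = \left(- \frac{212}{35} - \frac{626}{39}\right) \left(-20\right) + \frac{41}{672} = \left(- \frac{30178}{1365}\right) \left(-20\right) + \frac{41}{672} = \frac{120712}{273} + \frac{41}{672} = \frac{3863317}{8736}$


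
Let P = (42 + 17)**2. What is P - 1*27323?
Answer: -23842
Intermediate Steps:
P = 3481 (P = 59**2 = 3481)
P - 1*27323 = 3481 - 1*27323 = 3481 - 27323 = -23842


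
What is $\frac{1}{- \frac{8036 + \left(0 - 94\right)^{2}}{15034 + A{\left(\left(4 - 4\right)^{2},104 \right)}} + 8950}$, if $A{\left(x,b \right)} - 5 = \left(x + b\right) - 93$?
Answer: $\frac{7525}{67340314} \approx 0.00011175$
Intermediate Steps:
$A{\left(x,b \right)} = -88 + b + x$ ($A{\left(x,b \right)} = 5 - \left(93 - b - x\right) = 5 + \left(-93 + b + x\right) = -88 + b + x$)
$\frac{1}{- \frac{8036 + \left(0 - 94\right)^{2}}{15034 + A{\left(\left(4 - 4\right)^{2},104 \right)}} + 8950} = \frac{1}{- \frac{8036 + \left(0 - 94\right)^{2}}{15034 + \left(-88 + 104 + \left(4 - 4\right)^{2}\right)} + 8950} = \frac{1}{- \frac{8036 + \left(-94\right)^{2}}{15034 + \left(-88 + 104 + 0^{2}\right)} + 8950} = \frac{1}{- \frac{8036 + 8836}{15034 + \left(-88 + 104 + 0\right)} + 8950} = \frac{1}{- \frac{16872}{15034 + 16} + 8950} = \frac{1}{- \frac{16872}{15050} + 8950} = \frac{1}{\left(-1\right) \frac{8436}{7525} + 8950} = \frac{1}{- \frac{8436}{7525} + 8950} = \frac{1}{\frac{67340314}{7525}} = \frac{7525}{67340314}$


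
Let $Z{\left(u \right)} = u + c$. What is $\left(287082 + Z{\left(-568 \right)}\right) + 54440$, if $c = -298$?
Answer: $340656$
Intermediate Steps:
$Z{\left(u \right)} = -298 + u$ ($Z{\left(u \right)} = u - 298 = -298 + u$)
$\left(287082 + Z{\left(-568 \right)}\right) + 54440 = \left(287082 - 866\right) + 54440 = 286216 + 54440 = 340656$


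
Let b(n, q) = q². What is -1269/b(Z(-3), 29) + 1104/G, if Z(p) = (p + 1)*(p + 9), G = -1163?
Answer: -2404311/978083 ≈ -2.4582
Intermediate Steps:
Z(p) = (1 + p)*(9 + p)
-1269/b(Z(-3), 29) + 1104/G = -1269/(29²) + 1104/(-1163) = -1269/841 + 1104*(-1/1163) = -1269*1/841 - 1104/1163 = -1269/841 - 1104/1163 = -2404311/978083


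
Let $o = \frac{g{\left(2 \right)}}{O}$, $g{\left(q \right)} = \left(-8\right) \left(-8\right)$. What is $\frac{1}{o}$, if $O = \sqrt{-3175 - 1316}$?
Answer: $\frac{3 i \sqrt{499}}{64} \approx 1.0471 i$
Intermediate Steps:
$g{\left(q \right)} = 64$
$O = 3 i \sqrt{499}$ ($O = \sqrt{-4491} = 3 i \sqrt{499} \approx 67.015 i$)
$o = - \frac{64 i \sqrt{499}}{1497}$ ($o = \frac{64}{3 i \sqrt{499}} = 64 \left(- \frac{i \sqrt{499}}{1497}\right) = - \frac{64 i \sqrt{499}}{1497} \approx - 0.95501 i$)
$\frac{1}{o} = \frac{1}{\left(- \frac{64}{1497}\right) i \sqrt{499}} = \frac{3 i \sqrt{499}}{64}$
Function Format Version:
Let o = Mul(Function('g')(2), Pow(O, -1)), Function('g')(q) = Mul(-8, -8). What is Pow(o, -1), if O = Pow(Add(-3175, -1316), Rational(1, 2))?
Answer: Mul(Rational(3, 64), I, Pow(499, Rational(1, 2))) ≈ Mul(1.0471, I)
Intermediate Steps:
Function('g')(q) = 64
O = Mul(3, I, Pow(499, Rational(1, 2))) (O = Pow(-4491, Rational(1, 2)) = Mul(3, I, Pow(499, Rational(1, 2))) ≈ Mul(67.015, I))
o = Mul(Rational(-64, 1497), I, Pow(499, Rational(1, 2))) (o = Mul(64, Pow(Mul(3, I, Pow(499, Rational(1, 2))), -1)) = Mul(64, Mul(Rational(-1, 1497), I, Pow(499, Rational(1, 2)))) = Mul(Rational(-64, 1497), I, Pow(499, Rational(1, 2))) ≈ Mul(-0.95501, I))
Pow(o, -1) = Pow(Mul(Rational(-64, 1497), I, Pow(499, Rational(1, 2))), -1) = Mul(Rational(3, 64), I, Pow(499, Rational(1, 2)))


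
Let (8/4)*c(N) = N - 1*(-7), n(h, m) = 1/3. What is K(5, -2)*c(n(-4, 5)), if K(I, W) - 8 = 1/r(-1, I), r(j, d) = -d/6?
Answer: 374/15 ≈ 24.933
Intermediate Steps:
n(h, m) = 1/3
r(j, d) = -d/6
c(N) = 7/2 + N/2 (c(N) = (N - 1*(-7))/2 = (N + 7)/2 = (7 + N)/2 = 7/2 + N/2)
K(I, W) = 8 - 6/I (K(I, W) = 8 + 1/(-I/6) = 8 - 6/I)
K(5, -2)*c(n(-4, 5)) = (8 - 6/5)*(7/2 + (1/2)*(1/3)) = (8 - 6*1/5)*(7/2 + 1/6) = (8 - 6/5)*(11/3) = (34/5)*(11/3) = 374/15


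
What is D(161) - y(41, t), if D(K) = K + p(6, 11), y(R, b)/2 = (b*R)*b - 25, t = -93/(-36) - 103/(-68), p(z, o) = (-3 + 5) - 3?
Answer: -3035632/2601 ≈ -1167.1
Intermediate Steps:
p(z, o) = -1 (p(z, o) = 2 - 3 = -1)
t = 209/51 (t = -93*(-1/36) - 103*(-1/68) = 31/12 + 103/68 = 209/51 ≈ 4.0980)
y(R, b) = -50 + 2*R*b**2 (y(R, b) = 2*((b*R)*b - 25) = 2*((R*b)*b - 25) = 2*(R*b**2 - 25) = 2*(-25 + R*b**2) = -50 + 2*R*b**2)
D(K) = -1 + K (D(K) = K - 1 = -1 + K)
D(161) - y(41, t) = (-1 + 161) - (-50 + 2*41*(209/51)**2) = 160 - (-50 + 2*41*(43681/2601)) = 160 - (-50 + 3581842/2601) = 160 - 1*3451792/2601 = 160 - 3451792/2601 = -3035632/2601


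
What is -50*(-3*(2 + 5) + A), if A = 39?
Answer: -900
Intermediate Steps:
-50*(-3*(2 + 5) + A) = -50*(-3*(2 + 5) + 39) = -50*(-3*7 + 39) = -50*(-21 + 39) = -50*18 = -900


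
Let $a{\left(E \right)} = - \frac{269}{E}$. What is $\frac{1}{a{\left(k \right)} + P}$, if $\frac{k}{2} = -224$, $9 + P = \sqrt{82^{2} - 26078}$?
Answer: $- \frac{1685824}{3898585385} - \frac{200704 i \sqrt{19354}}{3898585385} \approx -0.00043242 - 0.007162 i$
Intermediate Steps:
$P = -9 + i \sqrt{19354}$ ($P = -9 + \sqrt{82^{2} - 26078} = -9 + \sqrt{6724 - 26078} = -9 + \sqrt{-19354} = -9 + i \sqrt{19354} \approx -9.0 + 139.12 i$)
$k = -448$ ($k = 2 \left(-224\right) = -448$)
$\frac{1}{a{\left(k \right)} + P} = \frac{1}{- \frac{269}{-448} - \left(9 - i \sqrt{19354}\right)} = \frac{1}{\left(-269\right) \left(- \frac{1}{448}\right) - \left(9 - i \sqrt{19354}\right)} = \frac{1}{\frac{269}{448} - \left(9 - i \sqrt{19354}\right)} = \frac{1}{- \frac{3763}{448} + i \sqrt{19354}}$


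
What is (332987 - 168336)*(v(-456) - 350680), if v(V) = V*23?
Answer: -59466672368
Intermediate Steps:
v(V) = 23*V
(332987 - 168336)*(v(-456) - 350680) = (332987 - 168336)*(23*(-456) - 350680) = 164651*(-10488 - 350680) = 164651*(-361168) = -59466672368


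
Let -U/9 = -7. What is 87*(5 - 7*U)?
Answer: -37932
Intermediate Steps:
U = 63 (U = -9*(-7) = 63)
87*(5 - 7*U) = 87*(5 - 7*63) = 87*(5 - 441) = 87*(-436) = -37932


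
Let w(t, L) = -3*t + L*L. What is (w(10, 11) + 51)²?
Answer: 20164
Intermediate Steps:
w(t, L) = L² - 3*t (w(t, L) = -3*t + L² = L² - 3*t)
(w(10, 11) + 51)² = ((11² - 3*10) + 51)² = ((121 - 30) + 51)² = (91 + 51)² = 142² = 20164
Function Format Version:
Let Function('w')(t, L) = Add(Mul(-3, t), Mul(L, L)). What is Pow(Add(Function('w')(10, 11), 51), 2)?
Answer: 20164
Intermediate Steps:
Function('w')(t, L) = Add(Pow(L, 2), Mul(-3, t)) (Function('w')(t, L) = Add(Mul(-3, t), Pow(L, 2)) = Add(Pow(L, 2), Mul(-3, t)))
Pow(Add(Function('w')(10, 11), 51), 2) = Pow(Add(Add(Pow(11, 2), Mul(-3, 10)), 51), 2) = Pow(Add(Add(121, -30), 51), 2) = Pow(Add(91, 51), 2) = Pow(142, 2) = 20164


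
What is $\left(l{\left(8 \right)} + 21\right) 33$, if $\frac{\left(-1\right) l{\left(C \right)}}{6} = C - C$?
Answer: $693$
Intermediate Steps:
$l{\left(C \right)} = 0$ ($l{\left(C \right)} = - 6 \left(C - C\right) = \left(-6\right) 0 = 0$)
$\left(l{\left(8 \right)} + 21\right) 33 = \left(0 + 21\right) 33 = 21 \cdot 33 = 693$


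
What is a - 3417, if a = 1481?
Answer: -1936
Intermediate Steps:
a - 3417 = 1481 - 3417 = -1936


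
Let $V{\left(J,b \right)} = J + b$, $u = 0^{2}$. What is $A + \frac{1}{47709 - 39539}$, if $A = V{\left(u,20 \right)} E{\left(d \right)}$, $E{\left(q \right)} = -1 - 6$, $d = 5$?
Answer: $- \frac{1143799}{8170} \approx -140.0$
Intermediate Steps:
$E{\left(q \right)} = -7$ ($E{\left(q \right)} = -1 - 6 = -7$)
$u = 0$
$A = -140$ ($A = \left(0 + 20\right) \left(-7\right) = 20 \left(-7\right) = -140$)
$A + \frac{1}{47709 - 39539} = -140 + \frac{1}{47709 - 39539} = -140 + \frac{1}{8170} = - \frac{1143799}{8170}$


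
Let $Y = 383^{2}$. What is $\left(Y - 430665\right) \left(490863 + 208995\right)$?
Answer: $-198742875408$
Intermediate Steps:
$Y = 146689$
$\left(Y - 430665\right) \left(490863 + 208995\right) = \left(146689 - 430665\right) \left(490863 + 208995\right) = \left(-283976\right) 699858 = -198742875408$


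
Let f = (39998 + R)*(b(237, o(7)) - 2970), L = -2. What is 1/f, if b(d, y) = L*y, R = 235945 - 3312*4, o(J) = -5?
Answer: -1/777577200 ≈ -1.2860e-9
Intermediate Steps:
R = 222697 (R = 235945 - 13248 = 222697)
b(d, y) = -2*y
f = -777577200 (f = (39998 + 222697)*(-2*(-5) - 2970) = 262695*(10 - 2970) = 262695*(-2960) = -777577200)
1/f = 1/(-777577200) = -1/777577200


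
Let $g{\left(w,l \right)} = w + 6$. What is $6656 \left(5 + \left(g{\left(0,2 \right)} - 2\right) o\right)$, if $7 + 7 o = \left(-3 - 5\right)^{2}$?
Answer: $\frac{1750528}{7} \approx 2.5008 \cdot 10^{5}$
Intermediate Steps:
$o = \frac{57}{7}$ ($o = -1 + \frac{\left(-3 - 5\right)^{2}}{7} = -1 + \frac{\left(-8\right)^{2}}{7} = -1 + \frac{1}{7} \cdot 64 = -1 + \frac{64}{7} = \frac{57}{7} \approx 8.1429$)
$g{\left(w,l \right)} = 6 + w$
$6656 \left(5 + \left(g{\left(0,2 \right)} - 2\right) o\right) = 6656 \left(5 + \left(\left(6 + 0\right) - 2\right) \frac{57}{7}\right) = 6656 \left(5 + \left(6 - 2\right) \frac{57}{7}\right) = 6656 \left(5 + 4 \cdot \frac{57}{7}\right) = 6656 \left(5 + \frac{228}{7}\right) = 6656 \cdot \frac{263}{7} = \frac{1750528}{7}$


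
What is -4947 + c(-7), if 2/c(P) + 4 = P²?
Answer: -222613/45 ≈ -4947.0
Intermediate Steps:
c(P) = 2/(-4 + P²)
-4947 + c(-7) = -4947 + 2/(-4 + (-7)²) = -4947 + 2/(-4 + 49) = -4947 + 2/45 = -222613/45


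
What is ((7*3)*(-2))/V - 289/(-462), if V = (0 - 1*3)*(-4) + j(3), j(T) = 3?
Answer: -5023/2310 ≈ -2.1745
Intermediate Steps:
V = 15 (V = (0 - 1*3)*(-4) + 3 = (0 - 3)*(-4) + 3 = -3*(-4) + 3 = 12 + 3 = 15)
((7*3)*(-2))/V - 289/(-462) = ((7*3)*(-2))/15 - 289/(-462) = (21*(-2))*(1/15) - 289*(-1/462) = -42*1/15 + 289/462 = -14/5 + 289/462 = -5023/2310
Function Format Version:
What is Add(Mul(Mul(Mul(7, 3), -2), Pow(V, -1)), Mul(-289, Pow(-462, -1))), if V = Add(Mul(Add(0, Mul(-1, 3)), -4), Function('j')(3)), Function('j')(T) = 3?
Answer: Rational(-5023, 2310) ≈ -2.1745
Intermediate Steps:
V = 15 (V = Add(Mul(Add(0, Mul(-1, 3)), -4), 3) = Add(Mul(Add(0, -3), -4), 3) = Add(Mul(-3, -4), 3) = Add(12, 3) = 15)
Add(Mul(Mul(Mul(7, 3), -2), Pow(V, -1)), Mul(-289, Pow(-462, -1))) = Add(Mul(Mul(Mul(7, 3), -2), Pow(15, -1)), Mul(-289, Pow(-462, -1))) = Add(Mul(Mul(21, -2), Rational(1, 15)), Mul(-289, Rational(-1, 462))) = Add(Mul(-42, Rational(1, 15)), Rational(289, 462)) = Add(Rational(-14, 5), Rational(289, 462)) = Rational(-5023, 2310)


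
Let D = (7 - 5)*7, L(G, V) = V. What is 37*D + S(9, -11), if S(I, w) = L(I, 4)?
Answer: 522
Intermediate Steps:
S(I, w) = 4
D = 14 (D = 2*7 = 14)
37*D + S(9, -11) = 37*14 + 4 = 518 + 4 = 522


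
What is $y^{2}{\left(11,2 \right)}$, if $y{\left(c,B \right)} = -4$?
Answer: $16$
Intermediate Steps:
$y^{2}{\left(11,2 \right)} = \left(-4\right)^{2} = 16$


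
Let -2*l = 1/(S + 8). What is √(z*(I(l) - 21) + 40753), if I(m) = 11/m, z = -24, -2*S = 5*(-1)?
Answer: √46801 ≈ 216.34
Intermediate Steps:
S = 5/2 (S = -5*(-1)/2 = -½*(-5) = 5/2 ≈ 2.5000)
l = -1/21 (l = -1/(2*(5/2 + 8)) = -1/(2*21/2) = -½*2/21 = -1/21 ≈ -0.047619)
√(z*(I(l) - 21) + 40753) = √(-24*(11/(-1/21) - 21) + 40753) = √(-24*(11*(-21) - 21) + 40753) = √(-24*(-231 - 21) + 40753) = √(-24*(-252) + 40753) = √(6048 + 40753) = √46801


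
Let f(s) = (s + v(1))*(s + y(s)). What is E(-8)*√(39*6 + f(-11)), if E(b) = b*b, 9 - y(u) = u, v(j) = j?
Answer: 768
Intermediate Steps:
y(u) = 9 - u
f(s) = 9 + 9*s (f(s) = (s + 1)*(s + (9 - s)) = (1 + s)*9 = 9 + 9*s)
E(b) = b²
E(-8)*√(39*6 + f(-11)) = (-8)²*√(39*6 + (9 + 9*(-11))) = 64*√(234 + (9 - 99)) = 64*√(234 - 90) = 64*√144 = 64*12 = 768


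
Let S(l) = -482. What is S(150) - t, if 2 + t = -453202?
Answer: 452722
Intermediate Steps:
t = -453204 (t = -2 - 453202 = -453204)
S(150) - t = -482 - 1*(-453204) = -482 + 453204 = 452722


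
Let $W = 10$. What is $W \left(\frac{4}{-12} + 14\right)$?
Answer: $\frac{410}{3} \approx 136.67$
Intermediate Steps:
$W \left(\frac{4}{-12} + 14\right) = 10 \left(\frac{4}{-12} + 14\right) = 10 \left(4 \left(- \frac{1}{12}\right) + 14\right) = 10 \left(- \frac{1}{3} + 14\right) = 10 \cdot \frac{41}{3} = \frac{410}{3}$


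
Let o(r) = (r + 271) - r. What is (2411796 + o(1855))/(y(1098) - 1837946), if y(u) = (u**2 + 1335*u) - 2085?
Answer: 36001/12409 ≈ 2.9012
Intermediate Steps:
o(r) = 271 (o(r) = (271 + r) - r = 271)
y(u) = -2085 + u**2 + 1335*u
(2411796 + o(1855))/(y(1098) - 1837946) = (2411796 + 271)/((-2085 + 1098**2 + 1335*1098) - 1837946) = 2412067/((-2085 + 1205604 + 1465830) - 1837946) = 2412067/(2669349 - 1837946) = 2412067/831403 = 2412067*(1/831403) = 36001/12409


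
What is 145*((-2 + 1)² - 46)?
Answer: -6525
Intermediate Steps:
145*((-2 + 1)² - 46) = 145*((-1)² - 46) = 145*(1 - 46) = 145*(-45) = -6525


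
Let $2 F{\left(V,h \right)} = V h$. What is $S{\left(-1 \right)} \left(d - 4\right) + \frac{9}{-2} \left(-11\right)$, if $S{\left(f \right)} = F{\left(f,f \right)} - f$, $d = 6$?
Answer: $\frac{105}{2} \approx 52.5$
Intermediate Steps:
$F{\left(V,h \right)} = \frac{V h}{2}$
$S{\left(f \right)} = \frac{f^{2}}{2} - f$ ($S{\left(f \right)} = \frac{f f}{2} - f = \frac{f^{2}}{2} - f$)
$S{\left(-1 \right)} \left(d - 4\right) + \frac{9}{-2} \left(-11\right) = \frac{1}{2} \left(-1\right) \left(-2 - 1\right) \left(6 - 4\right) + \frac{9}{-2} \left(-11\right) = \frac{1}{2} \left(-1\right) \left(-3\right) 2 + 9 \left(- \frac{1}{2}\right) \left(-11\right) = \frac{3}{2} \cdot 2 - - \frac{99}{2} = 3 + \frac{99}{2} = \frac{105}{2}$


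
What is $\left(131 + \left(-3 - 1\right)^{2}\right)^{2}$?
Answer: $21609$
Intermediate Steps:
$\left(131 + \left(-3 - 1\right)^{2}\right)^{2} = \left(131 + \left(-4\right)^{2}\right)^{2} = \left(131 + 16\right)^{2} = 147^{2} = 21609$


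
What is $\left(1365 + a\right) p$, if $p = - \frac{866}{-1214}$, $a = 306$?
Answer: $\frac{723543}{607} \approx 1192.0$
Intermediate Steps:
$p = \frac{433}{607}$ ($p = \left(-866\right) \left(- \frac{1}{1214}\right) = \frac{433}{607} \approx 0.71334$)
$\left(1365 + a\right) p = \left(1365 + 306\right) \frac{433}{607} = 1671 \cdot \frac{433}{607} = \frac{723543}{607}$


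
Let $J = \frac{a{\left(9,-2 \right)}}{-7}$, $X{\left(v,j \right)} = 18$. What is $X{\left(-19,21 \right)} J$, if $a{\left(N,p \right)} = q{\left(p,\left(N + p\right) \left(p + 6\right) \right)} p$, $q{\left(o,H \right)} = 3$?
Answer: $\frac{108}{7} \approx 15.429$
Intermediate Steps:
$a{\left(N,p \right)} = 3 p$
$J = \frac{6}{7}$ ($J = \frac{3 \left(-2\right)}{-7} = \left(-6\right) \left(- \frac{1}{7}\right) = \frac{6}{7} \approx 0.85714$)
$X{\left(-19,21 \right)} J = 18 \cdot \frac{6}{7} = \frac{108}{7}$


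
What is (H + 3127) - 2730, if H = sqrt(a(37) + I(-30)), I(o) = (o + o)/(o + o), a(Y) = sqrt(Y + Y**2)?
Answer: 397 + sqrt(1 + sqrt(1406)) ≈ 403.20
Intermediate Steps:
I(o) = 1 (I(o) = (2*o)/((2*o)) = (2*o)*(1/(2*o)) = 1)
H = sqrt(1 + sqrt(1406)) (H = sqrt(sqrt(37*(1 + 37)) + 1) = sqrt(sqrt(37*38) + 1) = sqrt(sqrt(1406) + 1) = sqrt(1 + sqrt(1406)) ≈ 6.2046)
(H + 3127) - 2730 = (sqrt(1 + sqrt(1406)) + 3127) - 2730 = (3127 + sqrt(1 + sqrt(1406))) - 2730 = 397 + sqrt(1 + sqrt(1406))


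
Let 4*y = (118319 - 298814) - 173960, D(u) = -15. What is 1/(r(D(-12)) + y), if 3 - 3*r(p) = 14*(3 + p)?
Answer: -4/354227 ≈ -1.1292e-5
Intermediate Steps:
r(p) = -13 - 14*p/3 (r(p) = 1 - 14*(3 + p)/3 = 1 - (42 + 14*p)/3 = 1 + (-14 - 14*p/3) = -13 - 14*p/3)
y = -354455/4 (y = ((118319 - 298814) - 173960)/4 = (-180495 - 173960)/4 = (¼)*(-354455) = -354455/4 ≈ -88614.)
1/(r(D(-12)) + y) = 1/((-13 - 14/3*(-15)) - 354455/4) = 1/((-13 + 70) - 354455/4) = 1/(57 - 354455/4) = 1/(-354227/4) = -4/354227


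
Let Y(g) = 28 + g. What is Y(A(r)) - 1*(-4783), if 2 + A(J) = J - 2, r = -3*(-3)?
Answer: 4816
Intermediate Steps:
r = 9
A(J) = -4 + J (A(J) = -2 + (J - 2) = -2 + (-2 + J) = -4 + J)
Y(A(r)) - 1*(-4783) = (28 + (-4 + 9)) - 1*(-4783) = (28 + 5) + 4783 = 33 + 4783 = 4816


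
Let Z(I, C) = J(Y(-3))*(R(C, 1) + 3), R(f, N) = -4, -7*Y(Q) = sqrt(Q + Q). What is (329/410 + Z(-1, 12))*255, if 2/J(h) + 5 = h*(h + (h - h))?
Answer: 6260709/20582 ≈ 304.18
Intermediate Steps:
Y(Q) = -sqrt(2)*sqrt(Q)/7 (Y(Q) = -sqrt(Q + Q)/7 = -sqrt(2)*sqrt(Q)/7)
J(h) = 2/(-5 + h**2) (J(h) = 2/(-5 + h*(h + (h - h))) = 2/(-5 + h*(h + 0)) = 2/(-5 + h*h) = 2/(-5 + h**2))
Z(I, C) = 98/251 (Z(I, C) = (2/(-5 + (-sqrt(2)*sqrt(-3)/7)**2))*(-4 + 3) = (2/(-5 + (-sqrt(2)*I*sqrt(3)/7)**2))*(-1) = (2/(-5 + (-I*sqrt(6)/7)**2))*(-1) = (2/(-5 - 6/49))*(-1) = (2/(-251/49))*(-1) = (2*(-49/251))*(-1) = -98/251*(-1) = 98/251)
(329/410 + Z(-1, 12))*255 = (329/410 + 98/251)*255 = (122759/102910)*255 = 6260709/20582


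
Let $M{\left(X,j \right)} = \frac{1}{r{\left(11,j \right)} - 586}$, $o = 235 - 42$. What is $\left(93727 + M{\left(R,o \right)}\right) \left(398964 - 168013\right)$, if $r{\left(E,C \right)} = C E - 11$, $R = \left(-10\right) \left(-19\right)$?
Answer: $\frac{4718903107179}{218} \approx 2.1646 \cdot 10^{10}$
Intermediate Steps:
$R = 190$
$r{\left(E,C \right)} = -11 + C E$
$o = 193$ ($o = 235 - 42 = 193$)
$M{\left(X,j \right)} = \frac{1}{-597 + 11 j}$ ($M{\left(X,j \right)} = \frac{1}{\left(-11 + j 11\right) - 586} = \frac{1}{\left(-11 + 11 j\right) - 586} = \frac{1}{-597 + 11 j}$)
$\left(93727 + M{\left(R,o \right)}\right) \left(398964 - 168013\right) = \left(93727 + \frac{1}{-597 + 11 \cdot 193}\right) \left(398964 - 168013\right) = \left(93727 + \frac{1}{-597 + 2123}\right) 230951 = \left(93727 + \frac{1}{1526}\right) 230951 = \frac{143027403}{1526} \cdot 230951 = \frac{4718903107179}{218}$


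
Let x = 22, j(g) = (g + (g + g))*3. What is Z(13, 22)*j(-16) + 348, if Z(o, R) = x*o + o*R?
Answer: -82020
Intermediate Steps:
j(g) = 9*g (j(g) = (g + 2*g)*3 = (3*g)*3 = 9*g)
Z(o, R) = 22*o + R*o (Z(o, R) = 22*o + o*R = 22*o + R*o)
Z(13, 22)*j(-16) + 348 = (13*(22 + 22))*(9*(-16)) + 348 = (13*44)*(-144) + 348 = 572*(-144) + 348 = -82368 + 348 = -82020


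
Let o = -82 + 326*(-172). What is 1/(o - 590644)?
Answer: -1/646798 ≈ -1.5461e-6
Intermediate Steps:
o = -56154 (o = -82 - 56072 = -56154)
1/(o - 590644) = 1/(-56154 - 590644) = 1/(-646798) = -1/646798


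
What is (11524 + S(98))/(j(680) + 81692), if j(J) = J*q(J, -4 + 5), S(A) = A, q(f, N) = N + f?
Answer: 5811/272386 ≈ 0.021334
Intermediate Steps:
j(J) = J*(1 + J) (j(J) = J*((-4 + 5) + J) = J*(1 + J))
(11524 + S(98))/(j(680) + 81692) = (11524 + 98)/(680*(1 + 680) + 81692) = 11622/(680*681 + 81692) = 11622/(463080 + 81692) = 11622/544772 = 11622*(1/544772) = 5811/272386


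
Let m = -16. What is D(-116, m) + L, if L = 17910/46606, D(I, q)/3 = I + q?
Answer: -9219033/23303 ≈ -395.62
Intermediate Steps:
D(I, q) = 3*I + 3*q (D(I, q) = 3*(I + q) = 3*I + 3*q)
L = 8955/23303 (L = 17910*(1/46606) = 8955/23303 ≈ 0.38429)
D(-116, m) + L = (3*(-116) + 3*(-16)) + 8955/23303 = (-348 - 48) + 8955/23303 = -396 + 8955/23303 = -9219033/23303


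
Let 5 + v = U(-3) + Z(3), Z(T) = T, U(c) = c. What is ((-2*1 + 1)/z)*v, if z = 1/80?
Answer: 400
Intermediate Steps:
z = 1/80 ≈ 0.012500
v = -5 (v = -5 + (-3 + 3) = -5 + 0 = -5)
((-2*1 + 1)/z)*v = ((-2*1 + 1)/(1/80))*(-5) = ((-2 + 1)*80)*(-5) = -1*80*(-5) = -80*(-5) = 400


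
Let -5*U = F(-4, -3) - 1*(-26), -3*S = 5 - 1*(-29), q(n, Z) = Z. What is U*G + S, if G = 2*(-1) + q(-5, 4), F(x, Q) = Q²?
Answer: -76/3 ≈ -25.333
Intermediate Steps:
S = -34/3 (S = -(5 - 1*(-29))/3 = -(5 + 29)/3 = -⅓*34 = -34/3 ≈ -11.333)
U = -7 (U = -((-3)² - 1*(-26))/5 = -(9 + 26)/5 = -⅕*35 = -7)
G = 2 (G = 2*(-1) + 4 = -2 + 4 = 2)
U*G + S = -7*2 - 34/3 = -14 - 34/3 = -76/3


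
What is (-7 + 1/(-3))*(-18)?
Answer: 132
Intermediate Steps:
(-7 + 1/(-3))*(-18) = (-7 - 1/3)*(-18) = -22/3*(-18) = 132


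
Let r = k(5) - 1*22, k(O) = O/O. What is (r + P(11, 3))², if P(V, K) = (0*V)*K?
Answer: 441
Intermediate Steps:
P(V, K) = 0 (P(V, K) = 0*K = 0)
k(O) = 1
r = -21 (r = 1 - 1*22 = 1 - 22 = -21)
(r + P(11, 3))² = (-21 + 0)² = (-21)² = 441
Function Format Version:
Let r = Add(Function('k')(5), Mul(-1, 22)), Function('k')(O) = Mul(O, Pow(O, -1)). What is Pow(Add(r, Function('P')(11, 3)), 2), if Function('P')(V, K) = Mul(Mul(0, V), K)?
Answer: 441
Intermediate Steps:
Function('P')(V, K) = 0 (Function('P')(V, K) = Mul(0, K) = 0)
Function('k')(O) = 1
r = -21 (r = Add(1, Mul(-1, 22)) = Add(1, -22) = -21)
Pow(Add(r, Function('P')(11, 3)), 2) = Pow(Add(-21, 0), 2) = Pow(-21, 2) = 441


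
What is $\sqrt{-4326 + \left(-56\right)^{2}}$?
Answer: $i \sqrt{1190} \approx 34.496 i$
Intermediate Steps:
$\sqrt{-4326 + \left(-56\right)^{2}} = \sqrt{-4326 + 3136} = \sqrt{-1190} = i \sqrt{1190}$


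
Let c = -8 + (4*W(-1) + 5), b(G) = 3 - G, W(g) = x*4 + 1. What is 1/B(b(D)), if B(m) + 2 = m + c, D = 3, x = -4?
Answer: -1/65 ≈ -0.015385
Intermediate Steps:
W(g) = -15 (W(g) = -4*4 + 1 = -16 + 1 = -15)
c = -63 (c = -8 + (4*(-15) + 5) = -8 + (-60 + 5) = -8 - 55 = -63)
B(m) = -65 + m (B(m) = -2 + (m - 63) = -2 + (-63 + m) = -65 + m)
1/B(b(D)) = 1/(-65 + (3 - 1*3)) = 1/(-65 + (3 - 3)) = 1/(-65 + 0) = 1/(-65) = -1/65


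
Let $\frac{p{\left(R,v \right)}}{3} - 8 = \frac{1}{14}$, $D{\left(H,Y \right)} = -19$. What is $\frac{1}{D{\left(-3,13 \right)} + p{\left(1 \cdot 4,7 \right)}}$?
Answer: $\frac{14}{73} \approx 0.19178$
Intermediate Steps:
$p{\left(R,v \right)} = \frac{339}{14}$ ($p{\left(R,v \right)} = 24 + \frac{3}{14} = \frac{339}{14}$)
$\frac{1}{D{\left(-3,13 \right)} + p{\left(1 \cdot 4,7 \right)}} = \frac{1}{-19 + \frac{339}{14}} = \frac{1}{\frac{73}{14}} = \frac{14}{73}$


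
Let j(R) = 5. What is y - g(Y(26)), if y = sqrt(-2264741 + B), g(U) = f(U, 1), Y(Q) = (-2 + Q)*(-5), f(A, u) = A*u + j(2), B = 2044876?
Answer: 115 + I*sqrt(219865) ≈ 115.0 + 468.9*I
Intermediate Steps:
f(A, u) = 5 + A*u (f(A, u) = A*u + 5 = 5 + A*u)
Y(Q) = 10 - 5*Q
g(U) = 5 + U (g(U) = 5 + U*1 = 5 + U)
y = I*sqrt(219865) (y = sqrt(-2264741 + 2044876) = sqrt(-219865) = I*sqrt(219865) ≈ 468.9*I)
y - g(Y(26)) = I*sqrt(219865) - (5 + (10 - 5*26)) = I*sqrt(219865) - (5 + (10 - 130)) = I*sqrt(219865) - (5 - 120) = I*sqrt(219865) - 1*(-115) = I*sqrt(219865) + 115 = 115 + I*sqrt(219865)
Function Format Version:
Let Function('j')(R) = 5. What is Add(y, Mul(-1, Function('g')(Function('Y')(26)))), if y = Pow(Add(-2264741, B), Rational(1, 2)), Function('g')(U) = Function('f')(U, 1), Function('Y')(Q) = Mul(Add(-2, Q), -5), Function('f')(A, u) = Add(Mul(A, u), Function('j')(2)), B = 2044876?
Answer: Add(115, Mul(I, Pow(219865, Rational(1, 2)))) ≈ Add(115.00, Mul(468.90, I))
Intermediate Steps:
Function('f')(A, u) = Add(5, Mul(A, u)) (Function('f')(A, u) = Add(Mul(A, u), 5) = Add(5, Mul(A, u)))
Function('Y')(Q) = Add(10, Mul(-5, Q))
Function('g')(U) = Add(5, U) (Function('g')(U) = Add(5, Mul(U, 1)) = Add(5, U))
y = Mul(I, Pow(219865, Rational(1, 2))) (y = Pow(Add(-2264741, 2044876), Rational(1, 2)) = Pow(-219865, Rational(1, 2)) = Mul(I, Pow(219865, Rational(1, 2))) ≈ Mul(468.90, I))
Add(y, Mul(-1, Function('g')(Function('Y')(26)))) = Add(Mul(I, Pow(219865, Rational(1, 2))), Mul(-1, Add(5, Add(10, Mul(-5, 26))))) = Add(Mul(I, Pow(219865, Rational(1, 2))), Mul(-1, Add(5, Add(10, -130)))) = Add(Mul(I, Pow(219865, Rational(1, 2))), Mul(-1, Add(5, -120))) = Add(Mul(I, Pow(219865, Rational(1, 2))), Mul(-1, -115)) = Add(Mul(I, Pow(219865, Rational(1, 2))), 115) = Add(115, Mul(I, Pow(219865, Rational(1, 2))))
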